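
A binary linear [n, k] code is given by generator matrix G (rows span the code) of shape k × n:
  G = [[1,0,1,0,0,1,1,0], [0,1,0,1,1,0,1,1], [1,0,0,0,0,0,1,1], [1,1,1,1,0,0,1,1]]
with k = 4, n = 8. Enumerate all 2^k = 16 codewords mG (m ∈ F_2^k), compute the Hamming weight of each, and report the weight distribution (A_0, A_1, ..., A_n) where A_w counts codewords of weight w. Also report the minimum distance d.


Weight distribution: A_0 = 1, A_3 = 5, A_4 = 5, A_5 = 2, A_6 = 2, A_7 = 1. Minimum distance d = 3.

Enumerate all 2^4 = 16 messages m ∈ F_2^4.
For each, compute codeword c = mG in F_2^8, then tally its weight.
  m = 0000 → c = 00000000, weight = 0.
  m = 1000 → c = 10100110, weight = 4.
  m = 0100 → c = 01011011, weight = 5.
  m = 1100 → c = 11111101, weight = 7.
  m = 0010 → c = 10000011, weight = 3.
  m = 1010 → c = 00100101, weight = 3.
  m = 0110 → c = 11011000, weight = 4.
  m = 1110 → c = 01111110, weight = 6.
  m = 0001 → c = 11110011, weight = 6.
  m = 1001 → c = 01010101, weight = 4.
  m = 0101 → c = 10101000, weight = 3.
  m = 1101 → c = 00001110, weight = 3.
  m = 0011 → c = 01110000, weight = 3.
  m = 1011 → c = 11010110, weight = 5.
  m = 0111 → c = 00101011, weight = 4.
  m = 1111 → c = 10001101, weight = 4.
Tally weights:
  weight 0: 1 codewords.
  weight 3: 5 codewords.
  weight 4: 5 codewords.
  weight 5: 2 codewords.
  weight 6: 2 codewords.
  weight 7: 1 codewords.
Minimum distance d = smallest w > 0 with A_w > 0 = 3.
Sanity: Σ A_w = 16 = 2^4 = 16 ✓.


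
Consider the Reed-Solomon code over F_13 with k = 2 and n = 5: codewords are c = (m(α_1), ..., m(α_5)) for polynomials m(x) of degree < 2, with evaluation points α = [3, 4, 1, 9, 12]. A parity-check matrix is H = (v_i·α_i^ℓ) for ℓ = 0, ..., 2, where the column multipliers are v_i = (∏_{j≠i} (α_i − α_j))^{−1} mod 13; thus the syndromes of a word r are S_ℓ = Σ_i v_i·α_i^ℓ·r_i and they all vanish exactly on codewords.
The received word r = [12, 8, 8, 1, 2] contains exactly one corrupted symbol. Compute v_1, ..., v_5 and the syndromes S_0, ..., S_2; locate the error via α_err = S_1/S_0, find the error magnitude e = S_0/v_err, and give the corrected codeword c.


S = (5, 5, 5), error at position 3, error magnitude e = 1, c = [12, 8, 7, 1, 2].

Step 1: column multipliers v_i = (∏_{j≠i}(α_i − α_j))^{−1} mod 13.
  i = 1 (α = 3): (3−4)(3−1)(3−9)(3−12) = (−1)·2·(−6)·(−9) = −108 ≡ 9, so v_1 = 9^{−1} = 3 (mod 13).
  i = 2 (α = 4): (4−3)(4−1)(4−9)(4−12) = 1·3·(−5)·(−8) = 120 ≡ 3, so v_2 = 3^{−1} = 9 (mod 13).
  i = 3 (α = 1): (1−3)(1−4)(1−9)(1−12) = (−2)·(−3)·(−8)·(−11) = 528 ≡ 8, so v_3 = 8^{−1} = 5 (mod 13).
  i = 4 (α = 9): (9−3)(9−4)(9−1)(9−12) = 6·5·8·(−3) = −720 ≡ 8, so v_4 = 8^{−1} = 5 (mod 13).
  i = 5 (α = 12): (12−3)(12−4)(12−1)(12−9) = 9·8·11·3 = 2376 ≡ 10, so v_5 = 10^{−1} = 4 (mod 13).
  v = [3, 9, 5, 5, 4].
Step 2: syndromes of r = [12, 8, 8, 1, 2] (all sums mod 13).
  S_0 = Σ v_i r_i = 3·12 + 9·8 + 5·8 + 5·1 + 4·2 = 161 ≡ 5.
  S_1 = Σ v_i α_i r_i = 3·3·12 + 9·4·8 + 5·1·8 + 5·9·1 + 4·12·2 = 577 ≡ 5.
  α_i^2 mod 13 = [9, 3, 1, 3, 1].
  S_2 = Σ v_i α_i^2 r_i = 3·9·12 + 9·3·8 + 5·1·8 + 5·3·1 + 4·1·2 = 603 ≡ 5.
  S = (5, 5, 5) ≠ 0, so r is not a codeword (an error is present).
Step 3: locate the error. For a single error e at position i, S_ℓ = v_i·e·α_i^ℓ, so α_err = S_1/S_0.
  S_0^{−1} = 5^{−1} = 8 (mod 13), so α_err = 5·8 = 40 ≡ 1 = α_3. Error position i = 3.
  Consistency check: S_2/S_1 = 5·8 = 40 ≡ 1 = α_err ✓ (single-error assumption holds).
Step 4: error magnitude e = S_0/v_3 = S_0·∏_{j≠3}(α_3 − α_j) = 5·8 = 40 ≡ 1 (mod 13).
Step 5: correct position 3: c_3 = r_3 − e = 8 − 1 ≡ 7 (mod 13). Hence c = [12, 8, 7, 1, 2].
  Check: interpolating c through the α_i gives m(x) = 11 + 9·x (degree < 2) with m(α_i) = c_i for every i, so c is indeed a codeword.


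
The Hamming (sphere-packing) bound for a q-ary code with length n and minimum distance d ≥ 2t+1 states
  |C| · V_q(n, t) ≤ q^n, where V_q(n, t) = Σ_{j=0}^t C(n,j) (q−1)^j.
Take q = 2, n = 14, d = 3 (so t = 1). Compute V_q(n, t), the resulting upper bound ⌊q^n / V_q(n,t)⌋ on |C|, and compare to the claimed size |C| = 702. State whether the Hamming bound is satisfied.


V_q(n, t) = 15, q^n = 16384, Hamming bound = 1092, |C| = 702 ≤ bound (satisfied).

Step 1: Compute V_q(n, t) = Σ_{j=0}^1 C(n, j) (q−1)^j.
  j = 0: C(14,0)·(1)^0 = 1·1 = 1.
  j = 1: C(14,1)·(1)^1 = 14·1 = 14.
  V_q(n, t) = 1 + 14 = 15.
Step 2: q^n = 2^14 = 16384.
Step 3: Hamming bound ⌊q^n / V_q(n,t)⌋ = ⌊16384/15⌋ = 1092.
Step 4: Compare |C| = 702 to 1092: satisfied.
The claimed |C| lies below the Hamming bound.


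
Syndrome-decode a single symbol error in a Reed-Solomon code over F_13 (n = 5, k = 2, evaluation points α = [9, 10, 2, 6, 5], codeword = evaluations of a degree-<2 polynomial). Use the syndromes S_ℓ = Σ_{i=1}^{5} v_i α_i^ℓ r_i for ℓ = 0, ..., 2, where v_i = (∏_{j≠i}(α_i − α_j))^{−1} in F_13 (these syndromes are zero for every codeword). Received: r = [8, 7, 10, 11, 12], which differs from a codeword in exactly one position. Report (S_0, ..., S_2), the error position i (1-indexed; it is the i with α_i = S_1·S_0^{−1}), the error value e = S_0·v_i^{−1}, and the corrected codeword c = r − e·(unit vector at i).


S = (11, 9, 5), error at position 3, error magnitude e = 8, c = [8, 7, 2, 11, 12].

Step 1: column multipliers v_i = (∏_{j≠i}(α_i − α_j))^{−1} mod 13.
  i = 1 (α = 9): (9−10)(9−2)(9−6)(9−5) = (−1)·7·3·4 = −84 ≡ 7, so v_1 = 7^{−1} = 2 (mod 13).
  i = 2 (α = 10): (10−9)(10−2)(10−6)(10−5) = 1·8·4·5 = 160 ≡ 4, so v_2 = 4^{−1} = 10 (mod 13).
  i = 3 (α = 2): (2−9)(2−10)(2−6)(2−5) = (−7)·(−8)·(−4)·(−3) = 672 ≡ 9, so v_3 = 9^{−1} = 3 (mod 13).
  i = 4 (α = 6): (6−9)(6−10)(6−2)(6−5) = (−3)·(−4)·4·1 = 48 ≡ 9, so v_4 = 9^{−1} = 3 (mod 13).
  i = 5 (α = 5): (5−9)(5−10)(5−2)(5−6) = (−4)·(−5)·3·(−1) = −60 ≡ 5, so v_5 = 5^{−1} = 8 (mod 13).
  v = [2, 10, 3, 3, 8].
Step 2: syndromes of r = [8, 7, 10, 11, 12] (all sums mod 13).
  S_0 = Σ v_i r_i = 2·8 + 10·7 + 3·10 + 3·11 + 8·12 = 245 ≡ 11.
  S_1 = Σ v_i α_i r_i = 2·9·8 + 10·10·7 + 3·2·10 + 3·6·11 + 8·5·12 = 1582 ≡ 9.
  α_i^2 mod 13 = [3, 9, 4, 10, 12].
  S_2 = Σ v_i α_i^2 r_i = 2·3·8 + 10·9·7 + 3·4·10 + 3·10·11 + 8·12·12 = 2280 ≡ 5.
  S = (11, 9, 5) ≠ 0, so r is not a codeword (an error is present).
Step 3: locate the error. For a single error e at position i, S_ℓ = v_i·e·α_i^ℓ, so α_err = S_1/S_0.
  S_0^{−1} = 11^{−1} = 6 (mod 13), so α_err = 9·6 = 54 ≡ 2 = α_3. Error position i = 3.
  Consistency check: S_2/S_1 = 5·3 = 15 ≡ 2 = α_err ✓ (single-error assumption holds).
Step 4: error magnitude e = S_0/v_3 = S_0·∏_{j≠3}(α_3 − α_j) = 11·9 = 99 ≡ 8 (mod 13).
Step 5: correct position 3: c_3 = r_3 − e = 10 − 8 ≡ 2 (mod 13). Hence c = [8, 7, 2, 11, 12].
  Check: interpolating c through the α_i gives m(x) = 4 + 12·x (degree < 2) with m(α_i) = c_i for every i, so c is indeed a codeword.


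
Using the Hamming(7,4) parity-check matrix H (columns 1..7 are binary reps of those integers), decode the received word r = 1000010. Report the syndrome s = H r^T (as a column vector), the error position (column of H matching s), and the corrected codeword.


s = (1, 1, 1)^T, error position = 7, corrected codeword c = 1000011

Compute s = H r^T mod 2 one row at a time:
  s_1 = 0 + 0 + 1 + 0 = 1 ≡ 1 (mod 2).
  s_2 = 0 + 0 + 1 + 0 = 1 ≡ 1 (mod 2).
  s_3 = 1 + 0 + 0 + 0 = 1 ≡ 1 (mod 2).
s = (1, 1, 1)^T — this equals column 7 of H (binary 111), so error is at position 7.
Correct: flip bit 7 of r = 1000010 to get c = 1000011.


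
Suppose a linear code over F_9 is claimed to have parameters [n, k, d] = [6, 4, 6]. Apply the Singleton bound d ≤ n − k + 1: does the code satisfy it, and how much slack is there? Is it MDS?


Singleton RHS = n − k + 1 = 3, slack = -3, bound violated (no such code; not MDS).

Singleton bound: d ≤ n − k + 1.
Here n = 6, k = 4, so n − k + 1 = 3.
Given d = 6, check d ≤ 3: NO.
Slack = (n − k + 1) − d = -3.
The slack is negative: d = 6 exceeds n − k + 1 = 3 by 3, so the Singleton bound is violated and no linear [6, 4, 6]_9 code can exist. In particular it is not MDS (MDS requires d = n − k + 1 exactly).
Description: the claimed parameters are [6, 4, 6]_9; such a code would be impossible (violates the Singleton bound).


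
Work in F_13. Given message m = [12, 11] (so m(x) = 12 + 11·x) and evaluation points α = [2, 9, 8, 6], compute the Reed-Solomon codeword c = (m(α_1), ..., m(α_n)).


c = [8, 7, 9, 0]

Message polynomial: m(x) = 12 + 11·x (mod 13).
For each evaluation point α_i, compute m(α_i) mod 13:
  α_1 = 2: Horner steps 11 → 8, so m(2) = 8.
  α_2 = 9: Horner steps 11 → 7, so m(9) = 7.
  α_3 = 8: Horner steps 11 → 9, so m(8) = 9.
  α_4 = 6: Horner steps 11 → 0, so m(6) = 0.
Codeword c = [8, 7, 9, 0] ∈ F_13^4.


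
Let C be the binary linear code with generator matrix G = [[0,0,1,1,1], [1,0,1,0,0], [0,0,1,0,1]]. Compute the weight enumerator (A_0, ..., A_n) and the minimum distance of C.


Weight distribution: A_0 = 1, A_1 = 1, A_2 = 3, A_3 = 3. Minimum distance d = 1.

Enumerate all 2^3 = 8 messages m ∈ F_2^3.
For each, compute codeword c = mG in F_2^5, then tally its weight.
  m = 000 → c = 00000, weight = 0.
  m = 100 → c = 00111, weight = 3.
  m = 010 → c = 10100, weight = 2.
  m = 110 → c = 10011, weight = 3.
  m = 001 → c = 00101, weight = 2.
  m = 101 → c = 00010, weight = 1.
  m = 011 → c = 10001, weight = 2.
  m = 111 → c = 10110, weight = 3.
Tally weights:
  weight 0: 1 codewords.
  weight 1: 1 codewords.
  weight 2: 3 codewords.
  weight 3: 3 codewords.
Minimum distance d = smallest w > 0 with A_w > 0 = 1.
Sanity: Σ A_w = 8 = 2^3 = 8 ✓.


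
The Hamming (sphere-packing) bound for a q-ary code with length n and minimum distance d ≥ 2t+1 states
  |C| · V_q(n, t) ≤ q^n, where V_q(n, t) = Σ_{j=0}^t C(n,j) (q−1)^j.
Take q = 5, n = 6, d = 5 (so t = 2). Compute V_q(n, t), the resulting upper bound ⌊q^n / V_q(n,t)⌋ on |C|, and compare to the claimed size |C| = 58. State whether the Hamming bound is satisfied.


V_q(n, t) = 265, q^n = 15625, Hamming bound = 58, |C| = 58 ≤ bound (satisfied).

Step 1: Compute V_q(n, t) = Σ_{j=0}^2 C(n, j) (q−1)^j.
  j = 0: C(6,0)·(4)^0 = 1·1 = 1.
  j = 1: C(6,1)·(4)^1 = 6·4 = 24.
  j = 2: C(6,2)·(4)^2 = 15·16 = 240.
  V_q(n, t) = 1 + 24 + 240 = 265.
Step 2: q^n = 5^6 = 15625.
Step 3: Hamming bound ⌊q^n / V_q(n,t)⌋ = ⌊15625/265⌋ = 58.
Step 4: Compare |C| = 58 to 58: satisfied.
The claimed |C| lies at the Hamming bound (tight).


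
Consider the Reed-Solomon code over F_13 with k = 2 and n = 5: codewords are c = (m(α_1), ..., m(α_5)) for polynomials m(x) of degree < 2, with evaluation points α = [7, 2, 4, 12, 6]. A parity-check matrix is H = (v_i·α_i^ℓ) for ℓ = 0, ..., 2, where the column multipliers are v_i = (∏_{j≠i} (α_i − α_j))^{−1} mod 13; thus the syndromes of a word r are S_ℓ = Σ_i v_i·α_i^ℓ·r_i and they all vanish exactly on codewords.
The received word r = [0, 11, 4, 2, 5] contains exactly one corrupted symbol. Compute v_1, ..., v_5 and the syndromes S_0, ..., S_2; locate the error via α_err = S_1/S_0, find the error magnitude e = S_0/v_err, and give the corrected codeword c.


S = (11, 1, 6), error at position 5, error magnitude e = 8, c = [0, 11, 4, 2, 10].

Step 1: column multipliers v_i = (∏_{j≠i}(α_i − α_j))^{−1} mod 13.
  i = 1 (α = 7): (7−2)(7−4)(7−12)(7−6) = 5·3·(−5)·1 = −75 ≡ 3, so v_1 = 3^{−1} = 9 (mod 13).
  i = 2 (α = 2): (2−7)(2−4)(2−12)(2−6) = (−5)·(−2)·(−10)·(−4) = 400 ≡ 10, so v_2 = 10^{−1} = 4 (mod 13).
  i = 3 (α = 4): (4−7)(4−2)(4−12)(4−6) = (−3)·2·(−8)·(−2) = −96 ≡ 8, so v_3 = 8^{−1} = 5 (mod 13).
  i = 4 (α = 12): (12−7)(12−2)(12−4)(12−6) = 5·10·8·6 = 2400 ≡ 8, so v_4 = 8^{−1} = 5 (mod 13).
  i = 5 (α = 6): (6−7)(6−2)(6−4)(6−12) = (−1)·4·2·(−6) = 48 ≡ 9, so v_5 = 9^{−1} = 3 (mod 13).
  v = [9, 4, 5, 5, 3].
Step 2: syndromes of r = [0, 11, 4, 2, 5] (all sums mod 13).
  S_0 = Σ v_i r_i = 9·0 + 4·11 + 5·4 + 5·2 + 3·5 = 89 ≡ 11.
  S_1 = Σ v_i α_i r_i = 9·7·0 + 4·2·11 + 5·4·4 + 5·12·2 + 3·6·5 = 378 ≡ 1.
  α_i^2 mod 13 = [10, 4, 3, 1, 10].
  S_2 = Σ v_i α_i^2 r_i = 9·10·0 + 4·4·11 + 5·3·4 + 5·1·2 + 3·10·5 = 396 ≡ 6.
  S = (11, 1, 6) ≠ 0, so r is not a codeword (an error is present).
Step 3: locate the error. For a single error e at position i, S_ℓ = v_i·e·α_i^ℓ, so α_err = S_1/S_0.
  S_0^{−1} = 11^{−1} = 6 (mod 13), so α_err = 1·6 = 6 ≡ 6 = α_5. Error position i = 5.
  Consistency check: S_2/S_1 = 6·1 = 6 ≡ 6 = α_err ✓ (single-error assumption holds).
Step 4: error magnitude e = S_0/v_5 = S_0·∏_{j≠5}(α_5 − α_j) = 11·9 = 99 ≡ 8 (mod 13).
Step 5: correct position 5: c_5 = r_5 − e = 5 − 8 ≡ 10 (mod 13). Hence c = [0, 11, 4, 2, 10].
  Check: interpolating c through the α_i gives m(x) = 5 + 3·x (degree < 2) with m(α_i) = c_i for every i, so c is indeed a codeword.


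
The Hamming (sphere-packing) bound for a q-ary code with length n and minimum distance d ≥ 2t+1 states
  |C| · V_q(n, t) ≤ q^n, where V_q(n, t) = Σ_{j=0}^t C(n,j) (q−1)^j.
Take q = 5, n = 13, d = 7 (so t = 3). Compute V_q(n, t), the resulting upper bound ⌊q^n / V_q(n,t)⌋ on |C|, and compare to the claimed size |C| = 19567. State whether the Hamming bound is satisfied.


V_q(n, t) = 19605, q^n = 1220703125, Hamming bound = 62264, |C| = 19567 ≤ bound (satisfied).

Step 1: Compute V_q(n, t) = Σ_{j=0}^3 C(n, j) (q−1)^j.
  j = 0: C(13,0)·(4)^0 = 1·1 = 1.
  j = 1: C(13,1)·(4)^1 = 13·4 = 52.
  j = 2: C(13,2)·(4)^2 = 78·16 = 1248.
  j = 3: C(13,3)·(4)^3 = 286·64 = 18304.
  V_q(n, t) = 1 + 52 + 1248 + 18304 = 19605.
Step 2: q^n = 5^13 = 1220703125.
Step 3: Hamming bound ⌊q^n / V_q(n,t)⌋ = ⌊1220703125/19605⌋ = 62264.
Step 4: Compare |C| = 19567 to 62264: satisfied.
The claimed |C| lies below the Hamming bound.


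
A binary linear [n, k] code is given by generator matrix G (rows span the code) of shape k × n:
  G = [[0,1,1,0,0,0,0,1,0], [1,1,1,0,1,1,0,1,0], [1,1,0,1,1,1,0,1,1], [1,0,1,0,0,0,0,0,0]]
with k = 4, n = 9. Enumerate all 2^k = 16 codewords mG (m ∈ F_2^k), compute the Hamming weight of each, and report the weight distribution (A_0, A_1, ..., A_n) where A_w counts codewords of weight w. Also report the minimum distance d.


Weight distribution: A_0 = 1, A_2 = 1, A_3 = 6, A_4 = 3, A_6 = 3, A_7 = 2. Minimum distance d = 2.

Enumerate all 2^4 = 16 messages m ∈ F_2^4.
For each, compute codeword c = mG in F_2^9, then tally its weight.
  m = 0000 → c = 000000000, weight = 0.
  m = 1000 → c = 011000010, weight = 3.
  m = 0100 → c = 111011010, weight = 6.
  m = 1100 → c = 100011000, weight = 3.
  m = 0010 → c = 110111011, weight = 7.
  m = 1010 → c = 101111001, weight = 6.
  m = 0110 → c = 001100001, weight = 3.
  m = 1110 → c = 010100011, weight = 4.
  m = 0001 → c = 101000000, weight = 2.
  m = 1001 → c = 110000010, weight = 3.
  m = 0101 → c = 010011010, weight = 4.
  m = 1101 → c = 001011000, weight = 3.
  m = 0011 → c = 011111011, weight = 7.
  m = 1011 → c = 000111001, weight = 4.
  m = 0111 → c = 100100001, weight = 3.
  m = 1111 → c = 111100011, weight = 6.
Tally weights:
  weight 0: 1 codewords.
  weight 2: 1 codewords.
  weight 3: 6 codewords.
  weight 4: 3 codewords.
  weight 6: 3 codewords.
  weight 7: 2 codewords.
Minimum distance d = smallest w > 0 with A_w > 0 = 2.
Sanity: Σ A_w = 16 = 2^4 = 16 ✓.


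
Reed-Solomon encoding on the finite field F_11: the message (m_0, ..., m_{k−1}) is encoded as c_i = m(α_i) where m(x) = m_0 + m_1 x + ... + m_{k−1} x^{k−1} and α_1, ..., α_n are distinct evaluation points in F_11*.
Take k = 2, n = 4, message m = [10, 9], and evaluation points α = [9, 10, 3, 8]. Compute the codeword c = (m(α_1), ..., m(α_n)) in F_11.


c = [3, 1, 4, 5]

Message polynomial: m(x) = 10 + 9·x (mod 11).
For each evaluation point α_i, compute m(α_i) mod 11:
  α_1 = 9: Horner steps 9 → 3, so m(9) = 3.
  α_2 = 10: Horner steps 9 → 1, so m(10) = 1.
  α_3 = 3: Horner steps 9 → 4, so m(3) = 4.
  α_4 = 8: Horner steps 9 → 5, so m(8) = 5.
Codeword c = [3, 1, 4, 5] ∈ F_11^4.


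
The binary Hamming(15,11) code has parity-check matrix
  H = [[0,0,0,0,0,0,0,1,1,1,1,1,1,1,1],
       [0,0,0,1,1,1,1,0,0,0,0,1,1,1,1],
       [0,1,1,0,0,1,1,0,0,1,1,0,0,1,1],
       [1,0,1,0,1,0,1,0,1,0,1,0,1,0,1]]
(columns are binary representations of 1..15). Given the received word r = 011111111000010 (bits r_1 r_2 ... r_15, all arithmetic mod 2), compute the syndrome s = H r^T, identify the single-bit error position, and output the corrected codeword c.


s = (1, 1, 1, 0)^T, error position = 14, corrected codeword c = 011111111000000

Compute s = H r^T mod 2 one row at a time:
  s_1 = 1 + 1 + 0 + 0 + 0 + 0 + 1 + 0 = 3 ≡ 1 (mod 2).
  s_2 = 1 + 1 + 1 + 1 + 0 + 0 + 1 + 0 = 5 ≡ 1 (mod 2).
  s_3 = 1 + 1 + 1 + 1 + 0 + 0 + 1 + 0 = 5 ≡ 1 (mod 2).
  s_4 = 0 + 1 + 1 + 1 + 1 + 0 + 0 + 0 = 4 ≡ 0 (mod 2).
s = (1, 1, 1, 0)^T — this equals column 14 of H (binary 1110), so error is at position 14.
Correct: flip bit 14 of r = 011111111000010 to get c = 011111111000000.


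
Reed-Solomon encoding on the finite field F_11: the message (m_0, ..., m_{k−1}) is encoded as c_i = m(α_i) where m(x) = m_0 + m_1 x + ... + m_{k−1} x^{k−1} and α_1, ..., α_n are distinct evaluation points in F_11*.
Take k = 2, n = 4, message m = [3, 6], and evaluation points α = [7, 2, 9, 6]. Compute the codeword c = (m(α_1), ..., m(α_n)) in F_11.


c = [1, 4, 2, 6]

Message polynomial: m(x) = 3 + 6·x (mod 11).
For each evaluation point α_i, compute m(α_i) mod 11:
  α_1 = 7: Horner steps 6 → 1, so m(7) = 1.
  α_2 = 2: Horner steps 6 → 4, so m(2) = 4.
  α_3 = 9: Horner steps 6 → 2, so m(9) = 2.
  α_4 = 6: Horner steps 6 → 6, so m(6) = 6.
Codeword c = [1, 4, 2, 6] ∈ F_11^4.


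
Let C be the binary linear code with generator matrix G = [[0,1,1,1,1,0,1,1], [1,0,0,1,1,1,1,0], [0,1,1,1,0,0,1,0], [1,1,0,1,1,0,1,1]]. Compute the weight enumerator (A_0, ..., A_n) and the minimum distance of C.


Weight distribution: A_0 = 1, A_2 = 2, A_3 = 2, A_4 = 3, A_5 = 6, A_6 = 2. Minimum distance d = 2.

Enumerate all 2^4 = 16 messages m ∈ F_2^4.
For each, compute codeword c = mG in F_2^8, then tally its weight.
  m = 0000 → c = 00000000, weight = 0.
  m = 1000 → c = 01111011, weight = 6.
  m = 0100 → c = 10011110, weight = 5.
  m = 1100 → c = 11100101, weight = 5.
  m = 0010 → c = 01110010, weight = 4.
  m = 1010 → c = 00001001, weight = 2.
  m = 0110 → c = 11101100, weight = 5.
  m = 1110 → c = 10010111, weight = 5.
  m = 0001 → c = 11011011, weight = 6.
  m = 1001 → c = 10100000, weight = 2.
  m = 0101 → c = 01000101, weight = 3.
  m = 1101 → c = 00111110, weight = 5.
  m = 0011 → c = 10101001, weight = 4.
  m = 1011 → c = 11010010, weight = 4.
  m = 0111 → c = 00110111, weight = 5.
  m = 1111 → c = 01001100, weight = 3.
Tally weights:
  weight 0: 1 codewords.
  weight 2: 2 codewords.
  weight 3: 2 codewords.
  weight 4: 3 codewords.
  weight 5: 6 codewords.
  weight 6: 2 codewords.
Minimum distance d = smallest w > 0 with A_w > 0 = 2.
Sanity: Σ A_w = 16 = 2^4 = 16 ✓.


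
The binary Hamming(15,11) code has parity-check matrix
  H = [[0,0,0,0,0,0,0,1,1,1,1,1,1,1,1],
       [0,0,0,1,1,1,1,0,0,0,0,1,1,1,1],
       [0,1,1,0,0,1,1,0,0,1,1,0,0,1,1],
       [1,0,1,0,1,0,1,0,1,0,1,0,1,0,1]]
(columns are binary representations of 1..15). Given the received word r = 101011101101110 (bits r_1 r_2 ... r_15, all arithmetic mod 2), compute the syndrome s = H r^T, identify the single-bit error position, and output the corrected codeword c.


s = (1, 0, 1, 0)^T, error position = 10, corrected codeword c = 101011101001110

Compute s = H r^T mod 2 one row at a time:
  s_1 = 0 + 1 + 1 + 0 + 1 + 1 + 1 + 0 = 5 ≡ 1 (mod 2).
  s_2 = 0 + 1 + 1 + 1 + 1 + 1 + 1 + 0 = 6 ≡ 0 (mod 2).
  s_3 = 0 + 1 + 1 + 1 + 1 + 0 + 1 + 0 = 5 ≡ 1 (mod 2).
  s_4 = 1 + 1 + 1 + 1 + 1 + 0 + 1 + 0 = 6 ≡ 0 (mod 2).
s = (1, 0, 1, 0)^T — this equals column 10 of H (binary 1010), so error is at position 10.
Correct: flip bit 10 of r = 101011101101110 to get c = 101011101001110.


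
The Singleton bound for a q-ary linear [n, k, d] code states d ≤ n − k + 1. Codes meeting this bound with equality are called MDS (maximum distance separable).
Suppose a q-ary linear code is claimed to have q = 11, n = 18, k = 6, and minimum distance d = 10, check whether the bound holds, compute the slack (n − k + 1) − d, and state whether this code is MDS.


Singleton RHS = n − k + 1 = 13, slack = 3, bound satisfied, not MDS.

Singleton bound: d ≤ n − k + 1.
Here n = 18, k = 6, so n − k + 1 = 13.
Given d = 10, check d ≤ 13: YES.
Slack = (n − k + 1) − d = 3.
The code is NOT MDS (slack = 3 > 0).
Description: the claimed parameters are [18, 6, 10]_11; such a code would be non-MDS.


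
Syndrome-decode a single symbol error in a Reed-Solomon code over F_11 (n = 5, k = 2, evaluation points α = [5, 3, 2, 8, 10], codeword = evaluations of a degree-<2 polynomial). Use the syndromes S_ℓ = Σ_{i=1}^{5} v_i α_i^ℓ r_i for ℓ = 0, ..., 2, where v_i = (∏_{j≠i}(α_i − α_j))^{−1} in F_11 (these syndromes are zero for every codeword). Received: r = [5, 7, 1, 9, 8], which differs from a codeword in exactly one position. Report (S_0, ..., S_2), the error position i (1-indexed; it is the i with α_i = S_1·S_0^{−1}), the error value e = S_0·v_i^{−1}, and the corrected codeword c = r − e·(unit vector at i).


S = (8, 2, 6), error at position 2, error magnitude e = 1, c = [5, 6, 1, 9, 8].

Step 1: column multipliers v_i = (∏_{j≠i}(α_i − α_j))^{−1} mod 11.
  i = 1 (α = 5): (5−3)(5−2)(5−8)(5−10) = 2·3·(−3)·(−5) = 90 ≡ 2, so v_1 = 2^{−1} = 6 (mod 11).
  i = 2 (α = 3): (3−5)(3−2)(3−8)(3−10) = (−2)·1·(−5)·(−7) = −70 ≡ 7, so v_2 = 7^{−1} = 8 (mod 11).
  i = 3 (α = 2): (2−5)(2−3)(2−8)(2−10) = (−3)·(−1)·(−6)·(−8) = 144 ≡ 1, so v_3 = 1^{−1} = 1 (mod 11).
  i = 4 (α = 8): (8−5)(8−3)(8−2)(8−10) = 3·5·6·(−2) = −180 ≡ 7, so v_4 = 7^{−1} = 8 (mod 11).
  i = 5 (α = 10): (10−5)(10−3)(10−2)(10−8) = 5·7·8·2 = 560 ≡ 10, so v_5 = 10^{−1} = 10 (mod 11).
  v = [6, 8, 1, 8, 10].
Step 2: syndromes of r = [5, 7, 1, 9, 8] (all sums mod 11).
  S_0 = Σ v_i r_i = 6·5 + 8·7 + 1·1 + 8·9 + 10·8 = 239 ≡ 8.
  S_1 = Σ v_i α_i r_i = 6·5·5 + 8·3·7 + 1·2·1 + 8·8·9 + 10·10·8 = 1696 ≡ 2.
  α_i^2 mod 11 = [3, 9, 4, 9, 1].
  S_2 = Σ v_i α_i^2 r_i = 6·3·5 + 8·9·7 + 1·4·1 + 8·9·9 + 10·1·8 = 1326 ≡ 6.
  S = (8, 2, 6) ≠ 0, so r is not a codeword (an error is present).
Step 3: locate the error. For a single error e at position i, S_ℓ = v_i·e·α_i^ℓ, so α_err = S_1/S_0.
  S_0^{−1} = 8^{−1} = 7 (mod 11), so α_err = 2·7 = 14 ≡ 3 = α_2. Error position i = 2.
  Consistency check: S_2/S_1 = 6·6 = 36 ≡ 3 = α_err ✓ (single-error assumption holds).
Step 4: error magnitude e = S_0/v_2 = S_0·∏_{j≠2}(α_2 − α_j) = 8·7 = 56 ≡ 1 (mod 11).
Step 5: correct position 2: c_2 = r_2 − e = 7 − 1 ≡ 6 (mod 11). Hence c = [5, 6, 1, 9, 8].
  Check: interpolating c through the α_i gives m(x) = 2 + 5·x (degree < 2) with m(α_i) = c_i for every i, so c is indeed a codeword.


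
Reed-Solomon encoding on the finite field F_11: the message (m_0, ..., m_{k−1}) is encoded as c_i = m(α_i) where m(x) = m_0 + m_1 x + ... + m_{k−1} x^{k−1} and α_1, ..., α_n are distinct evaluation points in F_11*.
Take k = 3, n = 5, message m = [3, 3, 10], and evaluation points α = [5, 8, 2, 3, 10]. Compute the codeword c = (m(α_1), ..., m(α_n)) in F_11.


c = [4, 7, 5, 3, 10]

Message polynomial: m(x) = 3 + 3·x + 10·x^2 (mod 11).
For each evaluation point α_i, compute m(α_i) mod 11:
  α_1 = 5: Horner steps 10 → 9 → 4, so m(5) = 4.
  α_2 = 8: Horner steps 10 → 6 → 7, so m(8) = 7.
  α_3 = 2: Horner steps 10 → 1 → 5, so m(2) = 5.
  α_4 = 3: Horner steps 10 → 0 → 3, so m(3) = 3.
  α_5 = 10: Horner steps 10 → 4 → 10, so m(10) = 10.
Codeword c = [4, 7, 5, 3, 10] ∈ F_11^5.


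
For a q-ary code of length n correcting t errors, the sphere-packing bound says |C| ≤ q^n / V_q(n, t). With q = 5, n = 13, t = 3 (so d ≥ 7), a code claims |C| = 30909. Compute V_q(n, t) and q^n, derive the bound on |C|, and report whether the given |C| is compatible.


V_q(n, t) = 19605, q^n = 1220703125, Hamming bound = 62264, |C| = 30909 ≤ bound (satisfied).

Step 1: Compute V_q(n, t) = Σ_{j=0}^3 C(n, j) (q−1)^j.
  j = 0: C(13,0)·(4)^0 = 1·1 = 1.
  j = 1: C(13,1)·(4)^1 = 13·4 = 52.
  j = 2: C(13,2)·(4)^2 = 78·16 = 1248.
  j = 3: C(13,3)·(4)^3 = 286·64 = 18304.
  V_q(n, t) = 1 + 52 + 1248 + 18304 = 19605.
Step 2: q^n = 5^13 = 1220703125.
Step 3: Hamming bound ⌊q^n / V_q(n,t)⌋ = ⌊1220703125/19605⌋ = 62264.
Step 4: Compare |C| = 30909 to 62264: satisfied.
The claimed |C| lies below the Hamming bound.


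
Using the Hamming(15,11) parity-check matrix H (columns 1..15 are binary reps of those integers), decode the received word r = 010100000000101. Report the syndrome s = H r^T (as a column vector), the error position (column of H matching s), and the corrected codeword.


s = (0, 1, 0, 0)^T, error position = 4, corrected codeword c = 010000000000101

Compute s = H r^T mod 2 one row at a time:
  s_1 = 0 + 0 + 0 + 0 + 0 + 1 + 0 + 1 = 2 ≡ 0 (mod 2).
  s_2 = 1 + 0 + 0 + 0 + 0 + 1 + 0 + 1 = 3 ≡ 1 (mod 2).
  s_3 = 1 + 0 + 0 + 0 + 0 + 0 + 0 + 1 = 2 ≡ 0 (mod 2).
  s_4 = 0 + 0 + 0 + 0 + 0 + 0 + 1 + 1 = 2 ≡ 0 (mod 2).
s = (0, 1, 0, 0)^T — this equals column 4 of H (binary 0100), so error is at position 4.
Correct: flip bit 4 of r = 010100000000101 to get c = 010000000000101.


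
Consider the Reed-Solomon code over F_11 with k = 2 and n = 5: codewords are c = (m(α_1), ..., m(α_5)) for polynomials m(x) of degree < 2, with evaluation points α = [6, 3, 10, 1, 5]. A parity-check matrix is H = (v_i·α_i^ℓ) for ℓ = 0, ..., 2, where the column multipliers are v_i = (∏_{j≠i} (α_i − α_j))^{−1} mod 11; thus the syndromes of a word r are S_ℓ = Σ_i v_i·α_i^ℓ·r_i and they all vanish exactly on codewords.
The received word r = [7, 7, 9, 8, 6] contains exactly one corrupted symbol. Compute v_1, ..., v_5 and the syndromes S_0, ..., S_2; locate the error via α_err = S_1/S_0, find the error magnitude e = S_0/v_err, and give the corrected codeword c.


S = (3, 7, 9), error at position 1, error magnitude e = 7, c = [0, 7, 9, 8, 6].

Step 1: column multipliers v_i = (∏_{j≠i}(α_i − α_j))^{−1} mod 11.
  i = 1 (α = 6): (6−3)(6−10)(6−1)(6−5) = 3·(−4)·5·1 = −60 ≡ 6, so v_1 = 6^{−1} = 2 (mod 11).
  i = 2 (α = 3): (3−6)(3−10)(3−1)(3−5) = (−3)·(−7)·2·(−2) = −84 ≡ 4, so v_2 = 4^{−1} = 3 (mod 11).
  i = 3 (α = 10): (10−6)(10−3)(10−1)(10−5) = 4·7·9·5 = 1260 ≡ 6, so v_3 = 6^{−1} = 2 (mod 11).
  i = 4 (α = 1): (1−6)(1−3)(1−10)(1−5) = (−5)·(−2)·(−9)·(−4) = 360 ≡ 8, so v_4 = 8^{−1} = 7 (mod 11).
  i = 5 (α = 5): (5−6)(5−3)(5−10)(5−1) = (−1)·2·(−5)·4 = 40 ≡ 7, so v_5 = 7^{−1} = 8 (mod 11).
  v = [2, 3, 2, 7, 8].
Step 2: syndromes of r = [7, 7, 9, 8, 6] (all sums mod 11).
  S_0 = Σ v_i r_i = 2·7 + 3·7 + 2·9 + 7·8 + 8·6 = 157 ≡ 3.
  S_1 = Σ v_i α_i r_i = 2·6·7 + 3·3·7 + 2·10·9 + 7·1·8 + 8·5·6 = 623 ≡ 7.
  α_i^2 mod 11 = [3, 9, 1, 1, 3].
  S_2 = Σ v_i α_i^2 r_i = 2·3·7 + 3·9·7 + 2·1·9 + 7·1·8 + 8·3·6 = 449 ≡ 9.
  S = (3, 7, 9) ≠ 0, so r is not a codeword (an error is present).
Step 3: locate the error. For a single error e at position i, S_ℓ = v_i·e·α_i^ℓ, so α_err = S_1/S_0.
  S_0^{−1} = 3^{−1} = 4 (mod 11), so α_err = 7·4 = 28 ≡ 6 = α_1. Error position i = 1.
  Consistency check: S_2/S_1 = 9·8 = 72 ≡ 6 = α_err ✓ (single-error assumption holds).
Step 4: error magnitude e = S_0/v_1 = S_0·∏_{j≠1}(α_1 − α_j) = 3·6 = 18 ≡ 7 (mod 11).
Step 5: correct position 1: c_1 = r_1 − e = 7 − 7 ≡ 0 (mod 11). Hence c = [0, 7, 9, 8, 6].
  Check: interpolating c through the α_i gives m(x) = 3 + 5·x (degree < 2) with m(α_i) = c_i for every i, so c is indeed a codeword.


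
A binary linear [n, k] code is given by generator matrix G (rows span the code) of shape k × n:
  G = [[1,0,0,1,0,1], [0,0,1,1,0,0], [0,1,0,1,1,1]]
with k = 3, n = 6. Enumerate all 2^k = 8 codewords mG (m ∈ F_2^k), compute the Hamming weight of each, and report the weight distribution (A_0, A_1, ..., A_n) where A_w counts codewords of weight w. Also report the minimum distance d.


Weight distribution: A_0 = 1, A_2 = 1, A_3 = 3, A_4 = 2, A_5 = 1. Minimum distance d = 2.

Enumerate all 2^3 = 8 messages m ∈ F_2^3.
For each, compute codeword c = mG in F_2^6, then tally its weight.
  m = 000 → c = 000000, weight = 0.
  m = 100 → c = 100101, weight = 3.
  m = 010 → c = 001100, weight = 2.
  m = 110 → c = 101001, weight = 3.
  m = 001 → c = 010111, weight = 4.
  m = 101 → c = 110010, weight = 3.
  m = 011 → c = 011011, weight = 4.
  m = 111 → c = 111110, weight = 5.
Tally weights:
  weight 0: 1 codewords.
  weight 2: 1 codewords.
  weight 3: 3 codewords.
  weight 4: 2 codewords.
  weight 5: 1 codewords.
Minimum distance d = smallest w > 0 with A_w > 0 = 2.
Sanity: Σ A_w = 8 = 2^3 = 8 ✓.


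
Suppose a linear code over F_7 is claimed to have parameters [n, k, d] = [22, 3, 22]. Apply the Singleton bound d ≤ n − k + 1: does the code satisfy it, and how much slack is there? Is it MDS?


Singleton RHS = n − k + 1 = 20, slack = -2, bound violated (no such code; not MDS).

Singleton bound: d ≤ n − k + 1.
Here n = 22, k = 3, so n − k + 1 = 20.
Given d = 22, check d ≤ 20: NO.
Slack = (n − k + 1) − d = -2.
The slack is negative: d = 22 exceeds n − k + 1 = 20 by 2, so the Singleton bound is violated and no linear [22, 3, 22]_7 code can exist. In particular it is not MDS (MDS requires d = n − k + 1 exactly).
Description: the claimed parameters are [22, 3, 22]_7; such a code would be impossible (violates the Singleton bound).


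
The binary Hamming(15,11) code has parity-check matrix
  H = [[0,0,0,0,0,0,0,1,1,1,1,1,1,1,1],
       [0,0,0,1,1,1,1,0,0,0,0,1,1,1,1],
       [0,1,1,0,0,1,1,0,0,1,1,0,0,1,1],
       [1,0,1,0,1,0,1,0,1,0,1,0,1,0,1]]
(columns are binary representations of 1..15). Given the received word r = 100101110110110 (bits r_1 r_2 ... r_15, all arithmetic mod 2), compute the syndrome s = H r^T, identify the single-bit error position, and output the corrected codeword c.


s = (1, 1, 1, 0)^T, error position = 14, corrected codeword c = 100101110110100

Compute s = H r^T mod 2 one row at a time:
  s_1 = 1 + 0 + 1 + 1 + 0 + 1 + 1 + 0 = 5 ≡ 1 (mod 2).
  s_2 = 1 + 0 + 1 + 1 + 0 + 1 + 1 + 0 = 5 ≡ 1 (mod 2).
  s_3 = 0 + 0 + 1 + 1 + 1 + 1 + 1 + 0 = 5 ≡ 1 (mod 2).
  s_4 = 1 + 0 + 0 + 1 + 0 + 1 + 1 + 0 = 4 ≡ 0 (mod 2).
s = (1, 1, 1, 0)^T — this equals column 14 of H (binary 1110), so error is at position 14.
Correct: flip bit 14 of r = 100101110110110 to get c = 100101110110100.


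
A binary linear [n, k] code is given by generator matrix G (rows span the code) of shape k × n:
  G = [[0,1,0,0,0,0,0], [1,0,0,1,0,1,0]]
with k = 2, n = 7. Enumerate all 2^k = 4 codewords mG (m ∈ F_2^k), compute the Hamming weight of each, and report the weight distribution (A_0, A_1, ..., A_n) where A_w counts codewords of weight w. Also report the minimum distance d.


Weight distribution: A_0 = 1, A_1 = 1, A_3 = 1, A_4 = 1. Minimum distance d = 1.

Enumerate all 2^2 = 4 messages m ∈ F_2^2.
For each, compute codeword c = mG in F_2^7, then tally its weight.
  m = 00 → c = 0000000, weight = 0.
  m = 10 → c = 0100000, weight = 1.
  m = 01 → c = 1001010, weight = 3.
  m = 11 → c = 1101010, weight = 4.
Tally weights:
  weight 0: 1 codewords.
  weight 1: 1 codewords.
  weight 3: 1 codewords.
  weight 4: 1 codewords.
Minimum distance d = smallest w > 0 with A_w > 0 = 1.
Sanity: Σ A_w = 4 = 2^2 = 4 ✓.


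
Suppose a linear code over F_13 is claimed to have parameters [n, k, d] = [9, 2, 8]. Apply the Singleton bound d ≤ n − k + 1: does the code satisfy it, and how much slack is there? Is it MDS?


Singleton RHS = n − k + 1 = 8, slack = 0, bound satisfied, MDS.

Singleton bound: d ≤ n − k + 1.
Here n = 9, k = 2, so n − k + 1 = 8.
Given d = 8, check d ≤ 8: YES.
Slack = (n − k + 1) − d = 0.
The code is MDS (slack = 0).
Description: the claimed parameters are [9, 2, 8]_13; such a code would be MDS (meets Singleton bound).


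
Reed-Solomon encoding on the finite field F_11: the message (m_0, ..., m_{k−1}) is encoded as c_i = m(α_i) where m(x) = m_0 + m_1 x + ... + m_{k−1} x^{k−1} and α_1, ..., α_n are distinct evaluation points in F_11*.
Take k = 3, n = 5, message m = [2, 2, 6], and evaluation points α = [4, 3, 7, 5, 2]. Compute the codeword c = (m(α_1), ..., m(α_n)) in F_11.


c = [7, 7, 2, 8, 8]

Message polynomial: m(x) = 2 + 2·x + 6·x^2 (mod 11).
For each evaluation point α_i, compute m(α_i) mod 11:
  α_1 = 4: Horner steps 6 → 4 → 7, so m(4) = 7.
  α_2 = 3: Horner steps 6 → 9 → 7, so m(3) = 7.
  α_3 = 7: Horner steps 6 → 0 → 2, so m(7) = 2.
  α_4 = 5: Horner steps 6 → 10 → 8, so m(5) = 8.
  α_5 = 2: Horner steps 6 → 3 → 8, so m(2) = 8.
Codeword c = [7, 7, 2, 8, 8] ∈ F_11^5.


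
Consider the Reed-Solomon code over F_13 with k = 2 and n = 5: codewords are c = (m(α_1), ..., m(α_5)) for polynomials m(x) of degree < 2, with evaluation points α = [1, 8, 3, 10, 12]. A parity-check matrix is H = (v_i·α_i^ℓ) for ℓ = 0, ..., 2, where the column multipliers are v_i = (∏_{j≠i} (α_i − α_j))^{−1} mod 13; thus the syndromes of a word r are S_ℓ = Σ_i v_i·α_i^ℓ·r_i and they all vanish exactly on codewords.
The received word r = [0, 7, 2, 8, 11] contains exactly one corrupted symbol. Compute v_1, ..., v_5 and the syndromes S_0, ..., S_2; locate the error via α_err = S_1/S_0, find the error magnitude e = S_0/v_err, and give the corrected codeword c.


S = (8, 2, 7), error at position 4, error magnitude e = 12, c = [0, 7, 2, 9, 11].

Step 1: column multipliers v_i = (∏_{j≠i}(α_i − α_j))^{−1} mod 13.
  i = 1 (α = 1): (1−8)(1−3)(1−10)(1−12) = (−7)·(−2)·(−9)·(−11) = 1386 ≡ 8, so v_1 = 8^{−1} = 5 (mod 13).
  i = 2 (α = 8): (8−1)(8−3)(8−10)(8−12) = 7·5·(−2)·(−4) = 280 ≡ 7, so v_2 = 7^{−1} = 2 (mod 13).
  i = 3 (α = 3): (3−1)(3−8)(3−10)(3−12) = 2·(−5)·(−7)·(−9) = −630 ≡ 7, so v_3 = 7^{−1} = 2 (mod 13).
  i = 4 (α = 10): (10−1)(10−8)(10−3)(10−12) = 9·2·7·(−2) = −252 ≡ 8, so v_4 = 8^{−1} = 5 (mod 13).
  i = 5 (α = 12): (12−1)(12−8)(12−3)(12−10) = 11·4·9·2 = 792 ≡ 12, so v_5 = 12^{−1} = 12 (mod 13).
  v = [5, 2, 2, 5, 12].
Step 2: syndromes of r = [0, 7, 2, 8, 11] (all sums mod 13).
  S_0 = Σ v_i r_i = 5·0 + 2·7 + 2·2 + 5·8 + 12·11 = 190 ≡ 8.
  S_1 = Σ v_i α_i r_i = 5·1·0 + 2·8·7 + 2·3·2 + 5·10·8 + 12·12·11 = 2108 ≡ 2.
  α_i^2 mod 13 = [1, 12, 9, 9, 1].
  S_2 = Σ v_i α_i^2 r_i = 5·1·0 + 2·12·7 + 2·9·2 + 5·9·8 + 12·1·11 = 696 ≡ 7.
  S = (8, 2, 7) ≠ 0, so r is not a codeword (an error is present).
Step 3: locate the error. For a single error e at position i, S_ℓ = v_i·e·α_i^ℓ, so α_err = S_1/S_0.
  S_0^{−1} = 8^{−1} = 5 (mod 13), so α_err = 2·5 = 10 ≡ 10 = α_4. Error position i = 4.
  Consistency check: S_2/S_1 = 7·7 = 49 ≡ 10 = α_err ✓ (single-error assumption holds).
Step 4: error magnitude e = S_0/v_4 = S_0·∏_{j≠4}(α_4 − α_j) = 8·8 = 64 ≡ 12 (mod 13).
Step 5: correct position 4: c_4 = r_4 − e = 8 − 12 ≡ 9 (mod 13). Hence c = [0, 7, 2, 9, 11].
  Check: interpolating c through the α_i gives m(x) = 12 + 1·x (degree < 2) with m(α_i) = c_i for every i, so c is indeed a codeword.


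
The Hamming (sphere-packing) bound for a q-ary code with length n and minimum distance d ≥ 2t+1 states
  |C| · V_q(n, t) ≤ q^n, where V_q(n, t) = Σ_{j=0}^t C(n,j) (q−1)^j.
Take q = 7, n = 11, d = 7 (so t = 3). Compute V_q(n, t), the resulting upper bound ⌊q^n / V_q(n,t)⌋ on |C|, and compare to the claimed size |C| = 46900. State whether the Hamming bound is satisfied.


V_q(n, t) = 37687, q^n = 1977326743, Hamming bound = 52467, |C| = 46900 ≤ bound (satisfied).

Step 1: Compute V_q(n, t) = Σ_{j=0}^3 C(n, j) (q−1)^j.
  j = 0: C(11,0)·(6)^0 = 1·1 = 1.
  j = 1: C(11,1)·(6)^1 = 11·6 = 66.
  j = 2: C(11,2)·(6)^2 = 55·36 = 1980.
  j = 3: C(11,3)·(6)^3 = 165·216 = 35640.
  V_q(n, t) = 1 + 66 + 1980 + 35640 = 37687.
Step 2: q^n = 7^11 = 1977326743.
Step 3: Hamming bound ⌊q^n / V_q(n,t)⌋ = ⌊1977326743/37687⌋ = 52467.
Step 4: Compare |C| = 46900 to 52467: satisfied.
The claimed |C| lies below the Hamming bound.


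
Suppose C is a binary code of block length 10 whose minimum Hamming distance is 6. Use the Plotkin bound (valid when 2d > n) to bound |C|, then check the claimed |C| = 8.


Plotkin bound M ≤ 6; given |C| = 8 > bound (violated).

Check applicability: 2d = 12, n = 10.
2d − n = 2 > 0, so Plotkin applies.
Compute d/(2d−n) = 6/2 ≈ 3.0000.
⌊d/(2d−n)⌋ = 3.
Plotkin bound: M ≤ 2·3 = 6.
Given |C| = 8, check: VIOLATED.
This |C| is above the Plotkin bound, so no binary code with n = 10, d = 6 and 8 codewords exists.


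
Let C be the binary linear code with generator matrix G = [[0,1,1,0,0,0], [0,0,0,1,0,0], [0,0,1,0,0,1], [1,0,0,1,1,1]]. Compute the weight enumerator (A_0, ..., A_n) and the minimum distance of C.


Weight distribution: A_0 = 1, A_1 = 1, A_2 = 3, A_3 = 6, A_4 = 3, A_5 = 1, A_6 = 1. Minimum distance d = 1.

Enumerate all 2^4 = 16 messages m ∈ F_2^4.
For each, compute codeword c = mG in F_2^6, then tally its weight.
  m = 0000 → c = 000000, weight = 0.
  m = 1000 → c = 011000, weight = 2.
  m = 0100 → c = 000100, weight = 1.
  m = 1100 → c = 011100, weight = 3.
  m = 0010 → c = 001001, weight = 2.
  m = 1010 → c = 010001, weight = 2.
  m = 0110 → c = 001101, weight = 3.
  m = 1110 → c = 010101, weight = 3.
  m = 0001 → c = 100111, weight = 4.
  m = 1001 → c = 111111, weight = 6.
  m = 0101 → c = 100011, weight = 3.
  m = 1101 → c = 111011, weight = 5.
  m = 0011 → c = 101110, weight = 4.
  m = 1011 → c = 110110, weight = 4.
  m = 0111 → c = 101010, weight = 3.
  m = 1111 → c = 110010, weight = 3.
Tally weights:
  weight 0: 1 codewords.
  weight 1: 1 codewords.
  weight 2: 3 codewords.
  weight 3: 6 codewords.
  weight 4: 3 codewords.
  weight 5: 1 codewords.
  weight 6: 1 codewords.
Minimum distance d = smallest w > 0 with A_w > 0 = 1.
Sanity: Σ A_w = 16 = 2^4 = 16 ✓.


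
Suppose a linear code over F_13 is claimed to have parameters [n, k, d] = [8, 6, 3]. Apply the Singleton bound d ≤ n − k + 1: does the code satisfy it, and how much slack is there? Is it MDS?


Singleton RHS = n − k + 1 = 3, slack = 0, bound satisfied, MDS.

Singleton bound: d ≤ n − k + 1.
Here n = 8, k = 6, so n − k + 1 = 3.
Given d = 3, check d ≤ 3: YES.
Slack = (n − k + 1) − d = 0.
The code is MDS (slack = 0).
Description: the claimed parameters are [8, 6, 3]_13; such a code would be MDS (meets Singleton bound).


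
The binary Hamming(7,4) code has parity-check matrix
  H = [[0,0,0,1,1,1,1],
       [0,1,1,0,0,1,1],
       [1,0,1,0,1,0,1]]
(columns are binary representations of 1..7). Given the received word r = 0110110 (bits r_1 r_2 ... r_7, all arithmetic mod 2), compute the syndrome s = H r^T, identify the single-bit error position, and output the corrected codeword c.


s = (0, 1, 0)^T, error position = 2, corrected codeword c = 0010110

Compute s = H r^T mod 2 one row at a time:
  s_1 = 0 + 1 + 1 + 0 = 2 ≡ 0 (mod 2).
  s_2 = 1 + 1 + 1 + 0 = 3 ≡ 1 (mod 2).
  s_3 = 0 + 1 + 1 + 0 = 2 ≡ 0 (mod 2).
s = (0, 1, 0)^T — this equals column 2 of H (binary 010), so error is at position 2.
Correct: flip bit 2 of r = 0110110 to get c = 0010110.
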